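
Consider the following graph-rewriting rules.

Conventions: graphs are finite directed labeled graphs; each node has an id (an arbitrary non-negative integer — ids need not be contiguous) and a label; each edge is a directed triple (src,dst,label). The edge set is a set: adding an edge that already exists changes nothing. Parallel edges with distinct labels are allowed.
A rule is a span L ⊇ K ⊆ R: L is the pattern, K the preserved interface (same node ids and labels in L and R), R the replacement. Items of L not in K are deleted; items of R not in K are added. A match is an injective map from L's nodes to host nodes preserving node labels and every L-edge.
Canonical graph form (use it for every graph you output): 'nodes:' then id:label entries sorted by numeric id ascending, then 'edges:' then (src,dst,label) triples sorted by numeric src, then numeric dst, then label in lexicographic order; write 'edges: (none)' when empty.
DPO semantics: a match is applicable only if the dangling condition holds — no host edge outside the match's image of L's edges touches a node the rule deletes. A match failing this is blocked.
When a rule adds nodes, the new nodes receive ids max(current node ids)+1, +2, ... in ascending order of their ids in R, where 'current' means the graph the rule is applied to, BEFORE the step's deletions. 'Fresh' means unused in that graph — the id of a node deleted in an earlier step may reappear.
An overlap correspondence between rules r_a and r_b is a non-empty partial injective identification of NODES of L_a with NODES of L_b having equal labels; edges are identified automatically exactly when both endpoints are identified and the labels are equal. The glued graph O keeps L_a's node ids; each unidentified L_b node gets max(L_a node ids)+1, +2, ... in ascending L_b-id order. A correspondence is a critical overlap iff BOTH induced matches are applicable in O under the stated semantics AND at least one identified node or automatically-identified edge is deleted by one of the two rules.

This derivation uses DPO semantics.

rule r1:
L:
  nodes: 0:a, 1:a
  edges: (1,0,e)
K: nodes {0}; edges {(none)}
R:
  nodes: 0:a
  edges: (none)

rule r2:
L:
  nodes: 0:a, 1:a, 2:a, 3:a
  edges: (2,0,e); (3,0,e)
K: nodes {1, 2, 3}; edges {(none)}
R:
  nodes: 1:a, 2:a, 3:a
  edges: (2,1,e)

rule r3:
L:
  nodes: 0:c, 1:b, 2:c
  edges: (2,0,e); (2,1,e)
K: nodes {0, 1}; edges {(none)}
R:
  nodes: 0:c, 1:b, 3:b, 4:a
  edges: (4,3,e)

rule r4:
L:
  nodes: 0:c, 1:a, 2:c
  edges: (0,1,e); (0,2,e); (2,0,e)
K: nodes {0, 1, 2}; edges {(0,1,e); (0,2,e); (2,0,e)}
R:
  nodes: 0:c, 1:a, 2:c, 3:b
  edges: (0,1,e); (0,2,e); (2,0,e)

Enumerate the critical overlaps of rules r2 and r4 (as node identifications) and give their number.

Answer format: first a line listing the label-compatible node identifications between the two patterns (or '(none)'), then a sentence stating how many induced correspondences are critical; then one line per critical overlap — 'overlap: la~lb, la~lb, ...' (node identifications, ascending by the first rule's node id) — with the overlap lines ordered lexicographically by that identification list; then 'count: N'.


label-compatible node identifications between L(r2) and L(r4): 0~1, 1~1, 2~1, 3~1
0 of the induced correspondences are critical overlaps of r2 and r4.
count: 0


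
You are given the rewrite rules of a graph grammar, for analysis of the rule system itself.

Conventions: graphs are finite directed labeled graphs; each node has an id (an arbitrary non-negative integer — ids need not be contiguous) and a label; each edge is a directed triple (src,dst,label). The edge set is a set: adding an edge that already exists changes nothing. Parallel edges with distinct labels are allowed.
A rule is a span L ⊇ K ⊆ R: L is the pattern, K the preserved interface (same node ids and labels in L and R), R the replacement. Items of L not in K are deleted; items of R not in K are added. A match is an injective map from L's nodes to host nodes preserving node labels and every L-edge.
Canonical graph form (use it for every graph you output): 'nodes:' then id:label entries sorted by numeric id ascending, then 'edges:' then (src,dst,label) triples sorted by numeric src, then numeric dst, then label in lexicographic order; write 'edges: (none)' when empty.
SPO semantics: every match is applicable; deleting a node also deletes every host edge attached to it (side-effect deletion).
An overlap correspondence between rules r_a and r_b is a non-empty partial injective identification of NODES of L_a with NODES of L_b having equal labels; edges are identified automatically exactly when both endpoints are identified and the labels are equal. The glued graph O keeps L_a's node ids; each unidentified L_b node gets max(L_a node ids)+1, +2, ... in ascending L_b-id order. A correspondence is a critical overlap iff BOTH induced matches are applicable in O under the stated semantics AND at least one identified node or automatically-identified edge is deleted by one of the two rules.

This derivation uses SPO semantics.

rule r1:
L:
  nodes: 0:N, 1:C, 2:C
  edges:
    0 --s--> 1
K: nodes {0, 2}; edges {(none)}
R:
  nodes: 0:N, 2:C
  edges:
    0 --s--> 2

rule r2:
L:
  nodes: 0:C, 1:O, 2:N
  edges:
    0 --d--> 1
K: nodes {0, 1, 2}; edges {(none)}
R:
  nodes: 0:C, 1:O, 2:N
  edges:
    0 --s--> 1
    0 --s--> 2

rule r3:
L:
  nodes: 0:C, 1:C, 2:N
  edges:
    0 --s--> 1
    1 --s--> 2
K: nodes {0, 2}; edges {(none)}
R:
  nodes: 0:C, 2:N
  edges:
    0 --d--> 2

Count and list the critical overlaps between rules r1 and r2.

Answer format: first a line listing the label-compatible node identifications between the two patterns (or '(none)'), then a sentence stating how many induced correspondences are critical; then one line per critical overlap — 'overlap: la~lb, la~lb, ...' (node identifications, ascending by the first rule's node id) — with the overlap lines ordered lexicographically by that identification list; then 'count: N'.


label-compatible node identifications between L(r1) and L(r2): 0~2, 1~0, 2~0
2 of the induced correspondences are critical overlaps of r1 and r2.
overlap: 0~2, 1~0
overlap: 1~0
count: 2


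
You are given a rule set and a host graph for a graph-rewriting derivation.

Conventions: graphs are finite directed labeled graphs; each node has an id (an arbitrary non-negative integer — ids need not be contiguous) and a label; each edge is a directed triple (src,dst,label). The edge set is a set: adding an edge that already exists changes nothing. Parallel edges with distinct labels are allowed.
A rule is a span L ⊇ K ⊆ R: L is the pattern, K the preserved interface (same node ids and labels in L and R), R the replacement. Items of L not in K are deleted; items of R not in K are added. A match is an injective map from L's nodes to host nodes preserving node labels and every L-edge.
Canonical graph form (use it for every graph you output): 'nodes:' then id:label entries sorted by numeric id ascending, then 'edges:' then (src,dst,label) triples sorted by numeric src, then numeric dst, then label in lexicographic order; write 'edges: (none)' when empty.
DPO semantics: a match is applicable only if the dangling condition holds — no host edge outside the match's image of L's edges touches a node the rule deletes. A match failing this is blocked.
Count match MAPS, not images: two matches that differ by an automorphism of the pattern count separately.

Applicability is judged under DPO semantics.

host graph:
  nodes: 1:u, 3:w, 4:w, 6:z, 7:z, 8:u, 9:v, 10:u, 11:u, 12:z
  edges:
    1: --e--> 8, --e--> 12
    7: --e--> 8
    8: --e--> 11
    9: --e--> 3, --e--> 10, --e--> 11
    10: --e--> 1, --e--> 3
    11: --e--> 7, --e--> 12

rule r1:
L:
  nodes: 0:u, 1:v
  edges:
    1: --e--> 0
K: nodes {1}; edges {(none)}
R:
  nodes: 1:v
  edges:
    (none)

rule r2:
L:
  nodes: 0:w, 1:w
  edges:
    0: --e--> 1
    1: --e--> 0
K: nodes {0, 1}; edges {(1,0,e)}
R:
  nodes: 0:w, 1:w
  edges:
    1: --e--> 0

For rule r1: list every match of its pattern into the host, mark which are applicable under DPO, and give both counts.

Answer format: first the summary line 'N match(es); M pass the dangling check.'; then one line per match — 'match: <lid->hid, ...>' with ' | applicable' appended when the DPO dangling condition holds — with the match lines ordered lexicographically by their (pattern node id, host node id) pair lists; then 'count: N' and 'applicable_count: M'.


2 match(es); 0 pass the dangling check.
match: 0->10, 1->9
match: 0->11, 1->9
count: 2
applicable_count: 0


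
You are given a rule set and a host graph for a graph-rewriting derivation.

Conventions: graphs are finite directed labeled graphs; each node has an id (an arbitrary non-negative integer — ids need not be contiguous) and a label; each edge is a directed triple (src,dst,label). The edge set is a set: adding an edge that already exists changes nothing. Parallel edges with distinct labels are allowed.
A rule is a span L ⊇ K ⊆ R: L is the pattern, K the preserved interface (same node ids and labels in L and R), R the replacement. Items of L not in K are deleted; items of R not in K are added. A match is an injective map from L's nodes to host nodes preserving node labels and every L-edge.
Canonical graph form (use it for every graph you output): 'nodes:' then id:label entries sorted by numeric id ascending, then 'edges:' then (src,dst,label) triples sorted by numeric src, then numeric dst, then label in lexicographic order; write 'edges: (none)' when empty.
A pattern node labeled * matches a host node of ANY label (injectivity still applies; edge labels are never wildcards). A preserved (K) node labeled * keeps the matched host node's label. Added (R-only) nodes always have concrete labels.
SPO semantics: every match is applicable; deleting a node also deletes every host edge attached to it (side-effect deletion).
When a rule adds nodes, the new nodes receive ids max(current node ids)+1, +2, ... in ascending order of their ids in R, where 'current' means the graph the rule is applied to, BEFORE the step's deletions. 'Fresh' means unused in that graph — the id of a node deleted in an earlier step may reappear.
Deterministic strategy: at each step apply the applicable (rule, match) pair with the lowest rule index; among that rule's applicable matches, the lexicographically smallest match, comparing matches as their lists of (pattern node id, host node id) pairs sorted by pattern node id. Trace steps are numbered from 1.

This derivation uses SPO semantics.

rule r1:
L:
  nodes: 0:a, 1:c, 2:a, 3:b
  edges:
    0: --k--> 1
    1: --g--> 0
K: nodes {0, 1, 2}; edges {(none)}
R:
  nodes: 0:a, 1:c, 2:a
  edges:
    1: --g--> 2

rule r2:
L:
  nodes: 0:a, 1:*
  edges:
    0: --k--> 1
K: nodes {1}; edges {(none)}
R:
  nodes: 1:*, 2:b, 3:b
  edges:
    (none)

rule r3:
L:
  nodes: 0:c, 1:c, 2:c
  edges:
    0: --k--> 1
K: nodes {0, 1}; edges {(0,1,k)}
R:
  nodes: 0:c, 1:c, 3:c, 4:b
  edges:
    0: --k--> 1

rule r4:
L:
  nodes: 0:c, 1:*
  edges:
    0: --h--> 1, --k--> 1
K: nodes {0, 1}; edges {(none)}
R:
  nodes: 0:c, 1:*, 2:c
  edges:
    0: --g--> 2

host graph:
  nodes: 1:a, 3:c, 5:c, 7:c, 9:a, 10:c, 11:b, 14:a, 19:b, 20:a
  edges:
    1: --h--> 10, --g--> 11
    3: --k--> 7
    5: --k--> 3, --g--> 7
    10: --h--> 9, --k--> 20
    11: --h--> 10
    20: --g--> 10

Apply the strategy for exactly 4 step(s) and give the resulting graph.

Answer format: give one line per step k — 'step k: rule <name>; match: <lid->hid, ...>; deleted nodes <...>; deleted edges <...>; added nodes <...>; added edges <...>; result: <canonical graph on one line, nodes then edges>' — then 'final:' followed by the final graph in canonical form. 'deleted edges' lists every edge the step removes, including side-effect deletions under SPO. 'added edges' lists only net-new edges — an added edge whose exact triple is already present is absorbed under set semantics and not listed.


step 1: rule r3; match: 0->3, 1->7, 2->5; deleted nodes 5; deleted edges (5,3,k); (5,7,g); added nodes 21, 22; added edges (none); result: nodes: 1:a, 3:c, 7:c, 9:a, 10:c, 11:b, 14:a, 19:b, 20:a, 21:c, 22:b edges: (1,10,h); (1,11,g); (3,7,k); (10,9,h); (10,20,k); (11,10,h); (20,10,g)
step 2: rule r3; match: 0->3, 1->7, 2->10; deleted nodes 10; deleted edges (1,10,h); (10,9,h); (10,20,k); (11,10,h); (20,10,g); added nodes 23, 24; added edges (none); result: nodes: 1:a, 3:c, 7:c, 9:a, 11:b, 14:a, 19:b, 20:a, 21:c, 22:b, 23:c, 24:b edges: (1,11,g); (3,7,k)
step 3: rule r3; match: 0->3, 1->7, 2->21; deleted nodes 21; deleted edges (none); added nodes 25, 26; added edges (none); result: nodes: 1:a, 3:c, 7:c, 9:a, 11:b, 14:a, 19:b, 20:a, 22:b, 23:c, 24:b, 25:c, 26:b edges: (1,11,g); (3,7,k)
step 4: rule r3; match: 0->3, 1->7, 2->23; deleted nodes 23; deleted edges (none); added nodes 27, 28; added edges (none); result: nodes: 1:a, 3:c, 7:c, 9:a, 11:b, 14:a, 19:b, 20:a, 22:b, 24:b, 25:c, 26:b, 27:c, 28:b edges: (1,11,g); (3,7,k)
final:
nodes: 1:a, 3:c, 7:c, 9:a, 11:b, 14:a, 19:b, 20:a, 22:b, 24:b, 25:c, 26:b, 27:c, 28:b
edges: (1,11,g); (3,7,k)


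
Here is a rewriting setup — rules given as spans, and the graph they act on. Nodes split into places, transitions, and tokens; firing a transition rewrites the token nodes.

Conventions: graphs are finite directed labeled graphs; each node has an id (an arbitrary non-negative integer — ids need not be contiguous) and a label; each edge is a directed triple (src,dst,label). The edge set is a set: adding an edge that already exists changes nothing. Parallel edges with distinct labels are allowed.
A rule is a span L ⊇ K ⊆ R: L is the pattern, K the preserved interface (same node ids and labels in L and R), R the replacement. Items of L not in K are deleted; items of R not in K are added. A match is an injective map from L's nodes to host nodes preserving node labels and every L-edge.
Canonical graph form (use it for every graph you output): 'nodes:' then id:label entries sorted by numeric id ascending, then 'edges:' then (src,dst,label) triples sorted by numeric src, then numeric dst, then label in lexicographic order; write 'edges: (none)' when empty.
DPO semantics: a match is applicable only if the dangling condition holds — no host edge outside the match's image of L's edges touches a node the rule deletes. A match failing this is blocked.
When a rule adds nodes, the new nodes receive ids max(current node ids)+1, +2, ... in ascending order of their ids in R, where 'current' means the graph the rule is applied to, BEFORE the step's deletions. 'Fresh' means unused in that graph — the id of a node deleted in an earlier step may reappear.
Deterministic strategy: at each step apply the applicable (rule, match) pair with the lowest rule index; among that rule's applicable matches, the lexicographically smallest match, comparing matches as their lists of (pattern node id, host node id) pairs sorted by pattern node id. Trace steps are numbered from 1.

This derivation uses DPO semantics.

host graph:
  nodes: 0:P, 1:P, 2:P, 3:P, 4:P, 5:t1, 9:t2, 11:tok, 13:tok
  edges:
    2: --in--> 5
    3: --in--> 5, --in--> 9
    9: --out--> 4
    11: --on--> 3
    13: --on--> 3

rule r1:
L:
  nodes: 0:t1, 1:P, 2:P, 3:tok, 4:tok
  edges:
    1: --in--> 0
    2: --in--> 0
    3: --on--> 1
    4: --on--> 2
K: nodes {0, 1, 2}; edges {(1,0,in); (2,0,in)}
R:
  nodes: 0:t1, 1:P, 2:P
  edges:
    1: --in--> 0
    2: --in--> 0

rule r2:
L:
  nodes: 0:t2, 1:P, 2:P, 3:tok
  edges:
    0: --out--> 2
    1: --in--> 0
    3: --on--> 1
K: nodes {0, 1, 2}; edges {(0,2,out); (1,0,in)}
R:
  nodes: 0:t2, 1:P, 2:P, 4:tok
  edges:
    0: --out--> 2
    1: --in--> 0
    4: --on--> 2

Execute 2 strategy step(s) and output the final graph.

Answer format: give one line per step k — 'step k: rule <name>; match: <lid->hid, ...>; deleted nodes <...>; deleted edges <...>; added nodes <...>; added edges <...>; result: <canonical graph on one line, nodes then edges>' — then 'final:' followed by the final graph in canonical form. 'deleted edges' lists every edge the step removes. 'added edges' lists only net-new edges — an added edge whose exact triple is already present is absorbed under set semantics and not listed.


step 1: rule r2; match: 0->9, 1->3, 2->4, 3->11; deleted nodes 11; deleted edges (11,3,on); added nodes 14; added edges (14,4,on); result: nodes: 0:P, 1:P, 2:P, 3:P, 4:P, 5:t1, 9:t2, 13:tok, 14:tok edges: (2,5,in); (3,5,in); (3,9,in); (9,4,out); (13,3,on); (14,4,on)
step 2: rule r2; match: 0->9, 1->3, 2->4, 3->13; deleted nodes 13; deleted edges (13,3,on); added nodes 15; added edges (15,4,on); result: nodes: 0:P, 1:P, 2:P, 3:P, 4:P, 5:t1, 9:t2, 14:tok, 15:tok edges: (2,5,in); (3,5,in); (3,9,in); (9,4,out); (14,4,on); (15,4,on)
final:
nodes: 0:P, 1:P, 2:P, 3:P, 4:P, 5:t1, 9:t2, 14:tok, 15:tok
edges: (2,5,in); (3,5,in); (3,9,in); (9,4,out); (14,4,on); (15,4,on)


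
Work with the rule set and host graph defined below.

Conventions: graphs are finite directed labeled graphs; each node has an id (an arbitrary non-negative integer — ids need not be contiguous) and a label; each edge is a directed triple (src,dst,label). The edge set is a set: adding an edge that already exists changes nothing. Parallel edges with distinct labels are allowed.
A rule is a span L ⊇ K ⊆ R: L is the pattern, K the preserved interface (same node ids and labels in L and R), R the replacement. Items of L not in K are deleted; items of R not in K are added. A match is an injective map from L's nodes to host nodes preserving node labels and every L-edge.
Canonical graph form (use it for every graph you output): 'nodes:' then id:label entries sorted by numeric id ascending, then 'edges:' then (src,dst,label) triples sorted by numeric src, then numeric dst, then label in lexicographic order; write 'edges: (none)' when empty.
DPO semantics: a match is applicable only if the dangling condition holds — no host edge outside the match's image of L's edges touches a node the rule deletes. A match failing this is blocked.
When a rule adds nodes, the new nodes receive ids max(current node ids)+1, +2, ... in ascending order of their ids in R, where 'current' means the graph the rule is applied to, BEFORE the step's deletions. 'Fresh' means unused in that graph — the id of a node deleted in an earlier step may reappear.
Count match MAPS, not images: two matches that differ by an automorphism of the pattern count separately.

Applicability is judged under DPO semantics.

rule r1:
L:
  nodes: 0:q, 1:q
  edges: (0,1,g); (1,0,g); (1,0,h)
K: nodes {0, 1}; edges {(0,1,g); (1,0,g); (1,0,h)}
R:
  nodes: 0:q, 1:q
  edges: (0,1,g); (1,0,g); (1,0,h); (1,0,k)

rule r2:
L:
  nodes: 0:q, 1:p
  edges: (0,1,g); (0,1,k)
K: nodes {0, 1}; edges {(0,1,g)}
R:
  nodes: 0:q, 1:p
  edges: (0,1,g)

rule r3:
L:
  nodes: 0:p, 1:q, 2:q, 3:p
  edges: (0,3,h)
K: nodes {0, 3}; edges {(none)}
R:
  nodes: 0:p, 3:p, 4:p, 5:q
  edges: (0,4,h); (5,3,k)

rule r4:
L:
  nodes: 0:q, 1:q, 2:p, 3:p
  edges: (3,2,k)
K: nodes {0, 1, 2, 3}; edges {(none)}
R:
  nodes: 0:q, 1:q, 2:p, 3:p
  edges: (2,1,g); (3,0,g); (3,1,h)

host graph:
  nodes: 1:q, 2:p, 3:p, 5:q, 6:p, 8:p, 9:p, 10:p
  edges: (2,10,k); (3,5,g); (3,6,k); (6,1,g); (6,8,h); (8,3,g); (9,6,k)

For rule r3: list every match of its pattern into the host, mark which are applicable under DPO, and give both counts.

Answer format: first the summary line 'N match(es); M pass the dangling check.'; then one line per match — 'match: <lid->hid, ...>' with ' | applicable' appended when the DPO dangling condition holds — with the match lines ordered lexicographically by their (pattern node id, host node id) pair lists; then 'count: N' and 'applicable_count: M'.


2 match(es); 0 pass the dangling check.
match: 0->6, 1->1, 2->5, 3->8
match: 0->6, 1->5, 2->1, 3->8
count: 2
applicable_count: 0


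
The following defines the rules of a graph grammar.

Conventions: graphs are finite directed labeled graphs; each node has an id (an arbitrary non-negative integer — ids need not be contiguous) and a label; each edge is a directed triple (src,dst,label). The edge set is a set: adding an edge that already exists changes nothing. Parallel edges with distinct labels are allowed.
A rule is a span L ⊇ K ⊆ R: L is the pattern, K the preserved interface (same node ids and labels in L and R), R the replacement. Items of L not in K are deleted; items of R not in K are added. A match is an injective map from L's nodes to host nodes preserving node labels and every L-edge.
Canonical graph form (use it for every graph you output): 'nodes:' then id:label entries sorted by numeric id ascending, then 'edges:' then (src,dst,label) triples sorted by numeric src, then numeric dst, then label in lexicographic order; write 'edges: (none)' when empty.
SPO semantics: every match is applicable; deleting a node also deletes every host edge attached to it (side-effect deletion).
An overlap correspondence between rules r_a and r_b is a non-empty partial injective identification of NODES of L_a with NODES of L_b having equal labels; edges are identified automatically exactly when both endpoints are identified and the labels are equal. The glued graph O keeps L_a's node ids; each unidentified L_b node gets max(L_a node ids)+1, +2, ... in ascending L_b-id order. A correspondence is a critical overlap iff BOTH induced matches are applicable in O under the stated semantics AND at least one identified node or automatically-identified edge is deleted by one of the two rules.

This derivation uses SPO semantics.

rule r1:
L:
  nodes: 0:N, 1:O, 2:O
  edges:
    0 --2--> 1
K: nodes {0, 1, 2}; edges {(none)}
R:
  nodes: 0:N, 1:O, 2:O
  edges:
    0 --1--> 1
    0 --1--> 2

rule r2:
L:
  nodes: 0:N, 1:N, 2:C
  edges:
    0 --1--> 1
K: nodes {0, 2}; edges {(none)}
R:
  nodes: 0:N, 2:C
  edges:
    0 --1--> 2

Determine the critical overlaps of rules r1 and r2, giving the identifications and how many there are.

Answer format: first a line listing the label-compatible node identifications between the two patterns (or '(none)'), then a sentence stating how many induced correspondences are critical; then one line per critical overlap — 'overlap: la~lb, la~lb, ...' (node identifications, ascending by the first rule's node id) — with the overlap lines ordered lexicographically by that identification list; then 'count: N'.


label-compatible node identifications between L(r1) and L(r2): 0~0, 0~1
1 of the induced correspondences is a critical overlap of r1 and r2.
overlap: 0~1
count: 1


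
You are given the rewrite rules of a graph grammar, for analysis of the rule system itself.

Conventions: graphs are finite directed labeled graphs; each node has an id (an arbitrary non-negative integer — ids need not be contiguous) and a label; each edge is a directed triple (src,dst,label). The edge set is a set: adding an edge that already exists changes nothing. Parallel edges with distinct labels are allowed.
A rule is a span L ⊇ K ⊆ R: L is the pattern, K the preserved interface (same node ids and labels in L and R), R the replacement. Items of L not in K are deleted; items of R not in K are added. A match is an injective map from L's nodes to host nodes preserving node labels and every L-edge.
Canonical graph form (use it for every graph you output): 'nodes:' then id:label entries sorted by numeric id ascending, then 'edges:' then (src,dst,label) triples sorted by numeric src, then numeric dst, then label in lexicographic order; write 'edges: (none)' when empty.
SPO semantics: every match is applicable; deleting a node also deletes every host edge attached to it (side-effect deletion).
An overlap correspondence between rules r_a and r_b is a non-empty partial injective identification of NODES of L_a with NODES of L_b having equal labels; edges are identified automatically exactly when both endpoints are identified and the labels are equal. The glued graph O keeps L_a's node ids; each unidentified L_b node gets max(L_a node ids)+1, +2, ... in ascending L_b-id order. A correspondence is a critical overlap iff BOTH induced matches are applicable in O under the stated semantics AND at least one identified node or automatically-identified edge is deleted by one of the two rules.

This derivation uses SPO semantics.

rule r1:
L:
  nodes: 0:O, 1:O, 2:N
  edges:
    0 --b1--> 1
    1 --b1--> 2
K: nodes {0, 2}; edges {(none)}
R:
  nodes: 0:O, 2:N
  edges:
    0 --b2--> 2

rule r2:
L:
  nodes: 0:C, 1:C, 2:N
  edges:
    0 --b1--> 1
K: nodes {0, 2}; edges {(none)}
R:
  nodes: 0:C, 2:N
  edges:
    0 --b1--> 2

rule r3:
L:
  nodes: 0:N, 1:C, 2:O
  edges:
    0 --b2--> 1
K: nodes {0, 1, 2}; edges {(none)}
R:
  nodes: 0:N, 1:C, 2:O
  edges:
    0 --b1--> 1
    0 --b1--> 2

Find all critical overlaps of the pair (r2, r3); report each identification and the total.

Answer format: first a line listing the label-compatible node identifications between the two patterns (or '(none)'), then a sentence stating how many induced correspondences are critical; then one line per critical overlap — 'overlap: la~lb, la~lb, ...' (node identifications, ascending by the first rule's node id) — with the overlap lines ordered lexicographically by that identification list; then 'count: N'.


label-compatible node identifications between L(r2) and L(r3): 0~1, 1~1, 2~0
2 of the induced correspondences are critical overlaps of r2 and r3.
overlap: 1~1
overlap: 1~1, 2~0
count: 2


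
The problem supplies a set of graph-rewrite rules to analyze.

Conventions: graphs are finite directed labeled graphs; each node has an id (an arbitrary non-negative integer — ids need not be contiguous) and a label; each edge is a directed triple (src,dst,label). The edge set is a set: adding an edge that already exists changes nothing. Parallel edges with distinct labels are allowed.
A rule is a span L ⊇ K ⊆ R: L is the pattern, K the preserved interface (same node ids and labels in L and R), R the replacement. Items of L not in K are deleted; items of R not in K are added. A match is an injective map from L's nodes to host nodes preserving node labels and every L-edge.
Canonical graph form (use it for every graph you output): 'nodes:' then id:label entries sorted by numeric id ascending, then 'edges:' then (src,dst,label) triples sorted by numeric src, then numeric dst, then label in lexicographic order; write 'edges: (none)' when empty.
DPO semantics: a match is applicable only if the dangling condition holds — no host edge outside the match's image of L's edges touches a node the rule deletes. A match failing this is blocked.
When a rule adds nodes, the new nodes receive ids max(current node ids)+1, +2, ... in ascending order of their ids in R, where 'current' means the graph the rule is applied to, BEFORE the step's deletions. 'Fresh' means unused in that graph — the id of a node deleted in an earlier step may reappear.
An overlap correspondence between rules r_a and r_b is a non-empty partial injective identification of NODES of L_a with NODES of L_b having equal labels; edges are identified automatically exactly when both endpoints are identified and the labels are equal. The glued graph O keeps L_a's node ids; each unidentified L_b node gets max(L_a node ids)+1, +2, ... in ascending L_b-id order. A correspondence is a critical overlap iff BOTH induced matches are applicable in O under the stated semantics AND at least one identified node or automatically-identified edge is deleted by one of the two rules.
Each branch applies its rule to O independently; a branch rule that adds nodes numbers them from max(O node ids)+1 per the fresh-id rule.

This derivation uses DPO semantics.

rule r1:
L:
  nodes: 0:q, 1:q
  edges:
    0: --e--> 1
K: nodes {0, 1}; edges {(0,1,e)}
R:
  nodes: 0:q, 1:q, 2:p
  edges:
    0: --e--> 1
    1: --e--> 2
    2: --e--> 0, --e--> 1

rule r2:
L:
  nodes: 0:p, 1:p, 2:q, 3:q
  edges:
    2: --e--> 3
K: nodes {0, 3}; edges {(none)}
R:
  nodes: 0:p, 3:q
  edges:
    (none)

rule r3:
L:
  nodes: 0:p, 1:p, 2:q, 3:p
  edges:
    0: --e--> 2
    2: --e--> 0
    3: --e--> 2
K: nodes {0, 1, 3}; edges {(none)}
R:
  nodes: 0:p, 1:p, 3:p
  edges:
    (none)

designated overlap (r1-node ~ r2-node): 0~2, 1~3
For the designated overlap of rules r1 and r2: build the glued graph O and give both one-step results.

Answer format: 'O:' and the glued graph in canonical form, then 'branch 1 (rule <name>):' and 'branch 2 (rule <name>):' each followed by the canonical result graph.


O:
nodes: 0:q, 1:q, 2:p, 3:p
edges: (0,1,e)
branch 1 (rule r1):
nodes: 0:q, 1:q, 2:p, 3:p, 4:p
edges: (0,1,e); (1,4,e); (4,0,e); (4,1,e)
branch 2 (rule r2):
nodes: 1:q, 2:p
edges: (none)


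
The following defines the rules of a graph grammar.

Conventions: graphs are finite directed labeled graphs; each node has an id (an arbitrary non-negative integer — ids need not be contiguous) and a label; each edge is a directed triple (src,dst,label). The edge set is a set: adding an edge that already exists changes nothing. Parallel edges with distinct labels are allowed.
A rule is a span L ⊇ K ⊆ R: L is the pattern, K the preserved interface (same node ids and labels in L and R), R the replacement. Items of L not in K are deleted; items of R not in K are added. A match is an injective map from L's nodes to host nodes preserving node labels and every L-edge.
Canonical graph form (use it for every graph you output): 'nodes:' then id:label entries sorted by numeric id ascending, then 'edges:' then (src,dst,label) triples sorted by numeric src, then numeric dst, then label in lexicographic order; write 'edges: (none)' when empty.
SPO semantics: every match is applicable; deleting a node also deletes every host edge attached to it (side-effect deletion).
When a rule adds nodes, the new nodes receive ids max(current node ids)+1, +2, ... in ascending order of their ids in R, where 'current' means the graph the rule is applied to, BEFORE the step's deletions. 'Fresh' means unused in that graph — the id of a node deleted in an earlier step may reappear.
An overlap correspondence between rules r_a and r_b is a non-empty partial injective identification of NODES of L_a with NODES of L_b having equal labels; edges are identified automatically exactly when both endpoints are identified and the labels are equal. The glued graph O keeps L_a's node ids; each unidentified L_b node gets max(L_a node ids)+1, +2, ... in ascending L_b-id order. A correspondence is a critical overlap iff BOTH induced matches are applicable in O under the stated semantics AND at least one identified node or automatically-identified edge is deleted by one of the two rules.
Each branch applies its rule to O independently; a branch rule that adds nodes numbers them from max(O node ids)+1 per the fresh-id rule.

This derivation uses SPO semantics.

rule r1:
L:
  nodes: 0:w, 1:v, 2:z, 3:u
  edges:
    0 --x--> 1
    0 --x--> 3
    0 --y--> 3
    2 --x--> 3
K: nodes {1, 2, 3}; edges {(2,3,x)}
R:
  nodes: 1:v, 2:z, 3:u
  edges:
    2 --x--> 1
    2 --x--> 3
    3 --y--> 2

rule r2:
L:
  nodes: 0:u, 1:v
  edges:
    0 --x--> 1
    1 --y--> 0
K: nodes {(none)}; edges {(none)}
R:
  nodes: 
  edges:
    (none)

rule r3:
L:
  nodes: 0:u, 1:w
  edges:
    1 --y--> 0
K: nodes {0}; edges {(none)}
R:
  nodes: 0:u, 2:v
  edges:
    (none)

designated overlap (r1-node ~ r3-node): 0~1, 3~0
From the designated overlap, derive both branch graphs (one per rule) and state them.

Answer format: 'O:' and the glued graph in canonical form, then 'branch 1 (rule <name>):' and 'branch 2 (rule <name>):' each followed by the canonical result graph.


O:
nodes: 0:w, 1:v, 2:z, 3:u
edges: (0,1,x); (0,3,x); (0,3,y); (2,3,x)
branch 1 (rule r1):
nodes: 1:v, 2:z, 3:u
edges: (2,1,x); (2,3,x); (3,2,y)
branch 2 (rule r3):
nodes: 1:v, 2:z, 3:u, 4:v
edges: (2,3,x)


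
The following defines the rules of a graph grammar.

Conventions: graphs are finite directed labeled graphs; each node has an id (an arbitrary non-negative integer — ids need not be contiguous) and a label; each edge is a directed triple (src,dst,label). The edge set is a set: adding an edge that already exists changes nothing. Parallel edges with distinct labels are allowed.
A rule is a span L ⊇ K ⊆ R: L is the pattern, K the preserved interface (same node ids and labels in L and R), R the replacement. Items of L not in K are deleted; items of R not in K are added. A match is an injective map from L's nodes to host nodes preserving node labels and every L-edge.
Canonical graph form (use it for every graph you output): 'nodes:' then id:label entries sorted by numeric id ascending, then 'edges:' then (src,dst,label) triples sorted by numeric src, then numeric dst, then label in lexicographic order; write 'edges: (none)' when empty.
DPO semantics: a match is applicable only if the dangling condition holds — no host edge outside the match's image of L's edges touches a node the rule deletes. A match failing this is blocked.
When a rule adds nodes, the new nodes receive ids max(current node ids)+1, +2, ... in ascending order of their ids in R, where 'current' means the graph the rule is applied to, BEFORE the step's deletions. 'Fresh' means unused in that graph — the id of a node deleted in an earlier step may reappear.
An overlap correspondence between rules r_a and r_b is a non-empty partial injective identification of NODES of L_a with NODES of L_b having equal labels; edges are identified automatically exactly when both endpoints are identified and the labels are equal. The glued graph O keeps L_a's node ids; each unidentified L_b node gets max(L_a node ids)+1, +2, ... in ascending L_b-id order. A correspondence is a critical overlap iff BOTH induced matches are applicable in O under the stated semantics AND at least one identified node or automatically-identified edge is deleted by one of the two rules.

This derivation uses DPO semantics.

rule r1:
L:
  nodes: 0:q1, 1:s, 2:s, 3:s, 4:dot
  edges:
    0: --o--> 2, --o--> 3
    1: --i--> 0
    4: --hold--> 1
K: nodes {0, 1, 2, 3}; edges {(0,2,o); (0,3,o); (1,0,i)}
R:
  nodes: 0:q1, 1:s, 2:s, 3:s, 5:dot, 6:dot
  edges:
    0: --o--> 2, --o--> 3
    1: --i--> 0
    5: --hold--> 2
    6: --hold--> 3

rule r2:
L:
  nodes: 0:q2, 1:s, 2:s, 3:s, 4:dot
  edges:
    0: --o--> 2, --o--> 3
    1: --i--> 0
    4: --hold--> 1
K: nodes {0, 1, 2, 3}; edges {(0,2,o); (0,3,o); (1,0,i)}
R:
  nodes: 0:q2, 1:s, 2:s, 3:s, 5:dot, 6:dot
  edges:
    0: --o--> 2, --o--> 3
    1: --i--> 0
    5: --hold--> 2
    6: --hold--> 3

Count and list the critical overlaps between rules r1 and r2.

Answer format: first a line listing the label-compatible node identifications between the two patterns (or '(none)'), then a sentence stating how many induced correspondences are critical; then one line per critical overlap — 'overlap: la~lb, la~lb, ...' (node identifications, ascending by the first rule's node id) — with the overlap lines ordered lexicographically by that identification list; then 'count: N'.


label-compatible node identifications between L(r1) and L(r2): 1~1, 1~2, 1~3, 2~1, 2~2, 2~3, 3~1, 3~2, 3~3, 4~4
7 of the induced correspondences are critical overlaps of r1 and r2.
overlap: 1~1, 2~2, 3~3, 4~4
overlap: 1~1, 2~2, 4~4
overlap: 1~1, 2~3, 3~2, 4~4
overlap: 1~1, 2~3, 4~4
overlap: 1~1, 3~2, 4~4
overlap: 1~1, 3~3, 4~4
overlap: 1~1, 4~4
count: 7


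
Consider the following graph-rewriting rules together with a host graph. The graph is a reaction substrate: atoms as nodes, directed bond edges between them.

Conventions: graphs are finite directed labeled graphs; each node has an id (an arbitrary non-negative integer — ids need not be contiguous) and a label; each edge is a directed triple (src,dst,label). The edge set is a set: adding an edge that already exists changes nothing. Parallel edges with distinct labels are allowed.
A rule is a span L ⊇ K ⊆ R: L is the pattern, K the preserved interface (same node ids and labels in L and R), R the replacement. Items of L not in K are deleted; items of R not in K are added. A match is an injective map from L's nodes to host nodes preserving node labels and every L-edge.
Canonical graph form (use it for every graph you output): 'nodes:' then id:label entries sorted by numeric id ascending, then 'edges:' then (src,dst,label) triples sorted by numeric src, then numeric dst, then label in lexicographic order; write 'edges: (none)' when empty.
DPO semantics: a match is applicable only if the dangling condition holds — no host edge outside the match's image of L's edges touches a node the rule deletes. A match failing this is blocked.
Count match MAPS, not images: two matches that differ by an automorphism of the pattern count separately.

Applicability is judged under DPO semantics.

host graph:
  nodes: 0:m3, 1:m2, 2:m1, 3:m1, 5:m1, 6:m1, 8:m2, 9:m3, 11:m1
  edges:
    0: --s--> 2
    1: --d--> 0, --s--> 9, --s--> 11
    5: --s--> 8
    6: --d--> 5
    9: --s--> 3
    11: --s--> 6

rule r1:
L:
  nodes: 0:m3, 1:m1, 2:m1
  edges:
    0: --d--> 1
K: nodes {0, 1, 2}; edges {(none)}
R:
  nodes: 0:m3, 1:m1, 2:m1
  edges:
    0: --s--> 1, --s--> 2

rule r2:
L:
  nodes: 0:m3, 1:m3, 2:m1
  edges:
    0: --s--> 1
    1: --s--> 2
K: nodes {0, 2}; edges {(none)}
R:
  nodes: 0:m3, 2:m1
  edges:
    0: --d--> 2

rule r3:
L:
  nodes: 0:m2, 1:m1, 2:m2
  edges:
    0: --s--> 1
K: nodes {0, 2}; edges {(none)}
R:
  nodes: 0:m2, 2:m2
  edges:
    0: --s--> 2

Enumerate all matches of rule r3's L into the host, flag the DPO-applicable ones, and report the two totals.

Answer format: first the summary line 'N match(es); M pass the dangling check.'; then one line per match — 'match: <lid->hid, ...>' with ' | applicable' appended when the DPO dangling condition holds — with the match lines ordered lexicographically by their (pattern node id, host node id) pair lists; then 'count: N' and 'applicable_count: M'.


1 match(es); 0 pass the dangling check.
match: 0->1, 1->11, 2->8
count: 1
applicable_count: 0


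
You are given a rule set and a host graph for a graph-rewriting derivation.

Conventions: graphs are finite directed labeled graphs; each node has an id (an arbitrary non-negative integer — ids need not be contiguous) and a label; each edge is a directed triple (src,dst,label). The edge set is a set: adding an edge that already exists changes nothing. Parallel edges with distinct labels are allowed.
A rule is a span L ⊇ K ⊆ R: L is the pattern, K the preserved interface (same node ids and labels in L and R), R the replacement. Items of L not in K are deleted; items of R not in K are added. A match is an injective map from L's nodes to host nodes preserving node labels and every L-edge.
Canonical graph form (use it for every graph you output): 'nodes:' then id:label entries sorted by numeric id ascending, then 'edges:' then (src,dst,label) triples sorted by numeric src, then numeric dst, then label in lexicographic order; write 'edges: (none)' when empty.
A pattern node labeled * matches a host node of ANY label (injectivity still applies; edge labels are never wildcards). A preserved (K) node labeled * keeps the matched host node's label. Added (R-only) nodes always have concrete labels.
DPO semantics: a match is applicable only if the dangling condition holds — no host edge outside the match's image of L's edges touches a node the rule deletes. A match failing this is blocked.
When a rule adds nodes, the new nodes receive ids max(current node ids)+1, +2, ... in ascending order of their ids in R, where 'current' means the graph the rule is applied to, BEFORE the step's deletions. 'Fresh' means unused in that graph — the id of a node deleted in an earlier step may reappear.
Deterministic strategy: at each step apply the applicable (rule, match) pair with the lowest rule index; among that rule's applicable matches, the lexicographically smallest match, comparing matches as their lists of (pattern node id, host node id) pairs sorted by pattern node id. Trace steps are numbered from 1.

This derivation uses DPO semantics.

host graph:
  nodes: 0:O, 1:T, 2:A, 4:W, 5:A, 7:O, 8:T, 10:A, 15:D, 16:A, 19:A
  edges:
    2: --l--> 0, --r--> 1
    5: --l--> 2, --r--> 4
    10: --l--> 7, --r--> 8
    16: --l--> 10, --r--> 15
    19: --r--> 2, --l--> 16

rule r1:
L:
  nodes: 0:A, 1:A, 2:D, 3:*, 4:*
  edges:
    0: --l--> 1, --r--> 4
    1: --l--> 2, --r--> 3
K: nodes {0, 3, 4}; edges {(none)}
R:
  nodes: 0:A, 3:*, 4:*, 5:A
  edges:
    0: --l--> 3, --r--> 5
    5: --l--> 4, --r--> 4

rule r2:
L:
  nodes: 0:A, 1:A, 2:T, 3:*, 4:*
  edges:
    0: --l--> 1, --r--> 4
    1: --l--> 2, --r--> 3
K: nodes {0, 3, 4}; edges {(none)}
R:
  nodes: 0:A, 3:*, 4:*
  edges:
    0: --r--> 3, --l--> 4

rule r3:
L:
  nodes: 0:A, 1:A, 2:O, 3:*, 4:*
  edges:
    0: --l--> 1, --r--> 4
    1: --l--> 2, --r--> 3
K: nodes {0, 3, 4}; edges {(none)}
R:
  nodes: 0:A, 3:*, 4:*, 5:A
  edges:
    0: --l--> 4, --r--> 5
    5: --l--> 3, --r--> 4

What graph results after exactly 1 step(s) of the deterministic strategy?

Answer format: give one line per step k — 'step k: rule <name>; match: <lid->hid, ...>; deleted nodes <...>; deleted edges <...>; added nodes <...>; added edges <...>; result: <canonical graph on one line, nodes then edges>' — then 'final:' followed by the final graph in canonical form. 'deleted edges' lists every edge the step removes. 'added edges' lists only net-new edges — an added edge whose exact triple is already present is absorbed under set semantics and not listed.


step 1: rule r3; match: 0->16, 1->10, 2->7, 3->8, 4->15; deleted nodes 7, 10; deleted edges (10,7,l); (10,8,r); (16,10,l); (16,15,r); added nodes 20; added edges (16,15,l); (16,20,r); (20,8,l); (20,15,r); result: nodes: 0:O, 1:T, 2:A, 4:W, 5:A, 8:T, 15:D, 16:A, 19:A, 20:A edges: (2,0,l); (2,1,r); (5,2,l); (5,4,r); (16,15,l); (16,20,r); (19,2,r); (19,16,l); (20,8,l); (20,15,r)
final:
nodes: 0:O, 1:T, 2:A, 4:W, 5:A, 8:T, 15:D, 16:A, 19:A, 20:A
edges: (2,0,l); (2,1,r); (5,2,l); (5,4,r); (16,15,l); (16,20,r); (19,2,r); (19,16,l); (20,8,l); (20,15,r)
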